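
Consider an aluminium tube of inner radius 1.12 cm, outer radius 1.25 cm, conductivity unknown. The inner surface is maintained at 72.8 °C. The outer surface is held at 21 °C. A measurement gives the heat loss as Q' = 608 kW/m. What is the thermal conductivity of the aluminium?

ΣR = ΔT/Q' = |72.8 − 21|/6.08×10^5 = 8.520×10^-5 m·K/W
ln(r₂/r₁)/(2πk) = 8.520×10^-5 ⇒ k = 0.1098/(2π·8.520×10^-5) = 205 W/m·K

k = 205 W/m·K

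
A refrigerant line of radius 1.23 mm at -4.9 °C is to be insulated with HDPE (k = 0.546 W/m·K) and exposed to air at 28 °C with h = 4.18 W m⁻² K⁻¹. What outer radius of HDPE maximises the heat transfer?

For a cylinder, r_cr = k_ins/h = 0.546/4.18 = 0.131 m = 13.1 cm

r_cr = 13.1 cm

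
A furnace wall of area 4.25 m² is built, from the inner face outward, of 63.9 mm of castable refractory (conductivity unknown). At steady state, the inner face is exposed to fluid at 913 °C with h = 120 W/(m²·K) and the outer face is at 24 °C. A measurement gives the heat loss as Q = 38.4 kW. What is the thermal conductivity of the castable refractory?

ΣR = ΔT/Q = |913 − 24|/38400 = 0.02315 K/W
Known resistances:
  R_conv,in = 1/(hA) = 1/(120·4.25) = 0.001961 K/W
R_castable refractory = ΣR − ΣR_known = 0.02315 − 0.001961 = 0.02119 K/W
L/(kA) = 0.02119 ⇒ k = 0.0639/(0.02119·4.25) = 0.710 W/m·K

k = 0.710 W/m·K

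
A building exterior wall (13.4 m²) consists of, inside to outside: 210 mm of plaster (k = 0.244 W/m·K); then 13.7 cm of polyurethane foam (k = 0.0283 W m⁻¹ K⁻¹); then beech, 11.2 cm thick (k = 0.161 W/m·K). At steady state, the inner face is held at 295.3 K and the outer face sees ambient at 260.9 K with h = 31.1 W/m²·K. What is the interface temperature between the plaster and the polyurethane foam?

T = 290.7 K

Series thermal resistances, inner to outer:
  R_plaster = L/(kA) = 0.210/(0.244·13.4) = 0.06423 K/W
  R_polyurethane foam = L/(kA) = 0.137/(0.0283·13.4) = 0.3613 K/W
  R_beech = L/(kA) = 0.112/(0.161·13.4) = 0.05191 K/W
  R_conv,out = 1/(hA) = 1/(31.1·13.4) = 0.002400 K/W
ΣR = 0.06423 + 0.3613 + 0.05191 + 0.002400 = 0.4798 K/W
Q = ΔT/ΣR = (295.3 K − 260.9 K)/0.4798 = 71.70 W
From the inner boundary to the plaster/polyurethane foam interface, ΣR_partial = 0.06423 K/W.
T_interface = T_in − Q·ΣR_partial = 295.3 K − (71.70)(0.06423) = 290.7 K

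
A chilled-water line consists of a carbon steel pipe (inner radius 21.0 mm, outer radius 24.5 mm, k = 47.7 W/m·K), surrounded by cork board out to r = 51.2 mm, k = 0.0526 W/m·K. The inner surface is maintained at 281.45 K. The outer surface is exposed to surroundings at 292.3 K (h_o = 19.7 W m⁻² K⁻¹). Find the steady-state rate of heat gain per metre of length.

Q' = 4.54 W/m

Treat each layer as a resistance in series:
  R'_carbon steel = ln(0.0245/0.0210)/(2πk) = 0.1542/(2π·47.7) = 5.143×10^-4 m·K/W
  R'_cork board = ln(0.0512/0.0245)/(2πk) = 0.7371/(2π·0.0526) = 2.230 m·K/W
  R'_conv,out = 1/(2πr h) = 1/(2π·0.0512·19.7) = 0.1578 m·K/W
ΣR = 5.143×10^-4 + 2.230 + 0.1578 = 2.388 m·K/W
Q' = ΔT/ΣR = (281.45 K − 292.3 K)/2.388 = -4.54 W/m
(Negative Q' ⇒ heat flows inward; heat gain = 4.54 W/m.)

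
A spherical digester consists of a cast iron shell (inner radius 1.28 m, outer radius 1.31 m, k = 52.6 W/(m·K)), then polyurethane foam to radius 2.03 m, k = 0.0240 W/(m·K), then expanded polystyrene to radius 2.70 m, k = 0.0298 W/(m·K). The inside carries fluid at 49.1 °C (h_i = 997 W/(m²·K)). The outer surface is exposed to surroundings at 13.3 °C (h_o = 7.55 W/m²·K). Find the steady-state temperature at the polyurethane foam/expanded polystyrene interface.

Resistance network (inner→outer):
  R_conv,in = 1/(4πr²h) = 1/(4π·1.28²·997) = 4.872×10^-5 K/W
  R_cast iron = (1/1.28 − 1/1.31)/(4πk) = 0.01789/(4π·52.6) = 2.707×10^-5 K/W
  R_polyurethane foam = (1/1.31 − 1/2.03)/(4πk) = 0.2707/(4π·0.0240) = 0.8977 K/W
  R_expanded polystyrene = (1/2.03 − 1/2.70)/(4πk) = 0.1222/(4π·0.0298) = 0.3264 K/W
  R_conv,out = 1/(4πr²h) = 1/(4π·2.70²·7.55) = 0.001446 K/W
ΣR = 4.872×10^-5 + 2.707×10^-5 + 0.8977 + 0.3264 + 0.001446 = 1.226 K/W
Q = ΔT/ΣR = (49.1 °C − 13.3 °C)/1.226 = 29.20 W
From the inner boundary to the polyurethane foam/expanded polystyrene interface, ΣR_partial = 0.8978 K/W.
T_interface = T_in − Q·ΣR_partial = 49.1 °C − (29.20)(0.8978) = 22.9 °C

T = 22.9 °C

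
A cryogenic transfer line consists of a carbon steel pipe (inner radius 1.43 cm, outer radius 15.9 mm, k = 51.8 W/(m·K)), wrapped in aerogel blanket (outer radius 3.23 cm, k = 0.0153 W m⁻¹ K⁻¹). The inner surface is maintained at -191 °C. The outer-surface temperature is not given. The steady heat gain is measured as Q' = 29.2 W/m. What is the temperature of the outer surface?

T_out = 24.3 °C

Sum the resistances:
  R'_carbon steel = ln(0.0159/0.0143)/(2πk) = 0.1061/(2π·51.8) = 3.259×10^-4 m·K/W
  R'_aerogel blanket = ln(0.0323/0.0159)/(2πk) = 0.7087/(2π·0.0153) = 7.373 m·K/W
ΣR = 7.373 m·K/W
ΔT = Q'·ΣR = 29.2 × 7.373 = 215.3 K
Heat flows inward, so T_out = T_in + ΔT = -191 + 215.3 = 24.3 °C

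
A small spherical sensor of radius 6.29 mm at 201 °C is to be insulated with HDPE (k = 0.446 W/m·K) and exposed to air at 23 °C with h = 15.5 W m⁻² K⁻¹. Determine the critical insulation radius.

For a sphere, r_cr = 2k_ins/h = 2·0.446/15.5 = 0.0575 m = 5.75 cm

r_cr = 5.75 cm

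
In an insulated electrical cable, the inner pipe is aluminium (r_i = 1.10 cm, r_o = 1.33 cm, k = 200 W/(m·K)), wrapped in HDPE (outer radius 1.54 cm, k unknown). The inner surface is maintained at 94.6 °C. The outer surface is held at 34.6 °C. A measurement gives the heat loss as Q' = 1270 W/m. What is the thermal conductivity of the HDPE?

ΣR = ΔT/Q' = |94.6 − 34.6|/1270 = 0.04724 m·K/W
Known resistances:
  R'_aluminium = ln(0.0133/0.0110)/(2πk) = 0.1899/(2π·200) = 1.511×10^-4 m·K/W
R_HDPE = ΣR − ΣR_known = 0.04724 − 1.511×10^-4 = 0.04709 m·K/W
ln(r₂/r₁)/(2πk) = 0.04709 ⇒ k = 0.1466/(2π·0.04709) = 0.495 W/m·K

k = 0.495 W/m·K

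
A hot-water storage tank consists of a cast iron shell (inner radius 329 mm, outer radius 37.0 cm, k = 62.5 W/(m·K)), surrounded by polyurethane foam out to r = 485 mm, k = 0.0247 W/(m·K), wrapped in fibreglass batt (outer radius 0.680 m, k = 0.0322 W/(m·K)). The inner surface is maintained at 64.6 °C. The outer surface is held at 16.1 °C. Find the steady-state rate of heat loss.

Q = 13.8 W

Resistance network (inner→outer):
  R_cast iron = (1/0.329 − 1/0.370)/(4πk) = 0.3368/(4π·62.5) = 4.288×10^-4 K/W
  R_polyurethane foam = (1/0.370 − 1/0.485)/(4πk) = 0.6408/(4π·0.0247) = 2.065 K/W
  R_fibreglass batt = (1/0.485 − 1/0.680)/(4πk) = 0.5913/(4π·0.0322) = 1.461 K/W
ΣR = 4.288×10^-4 + 2.065 + 1.461 = 3.526 K/W
Q = ΔT/ΣR = (64.6 °C − 16.1 °C)/3.526 = 13.8 W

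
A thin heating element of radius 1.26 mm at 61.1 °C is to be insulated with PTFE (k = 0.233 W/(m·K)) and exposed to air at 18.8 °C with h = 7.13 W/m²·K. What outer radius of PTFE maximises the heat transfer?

r_cr = 3.27 cm

For a cylinder, r_cr = k_ins/h = 0.233/7.13 = 0.0327 m = 3.27 cm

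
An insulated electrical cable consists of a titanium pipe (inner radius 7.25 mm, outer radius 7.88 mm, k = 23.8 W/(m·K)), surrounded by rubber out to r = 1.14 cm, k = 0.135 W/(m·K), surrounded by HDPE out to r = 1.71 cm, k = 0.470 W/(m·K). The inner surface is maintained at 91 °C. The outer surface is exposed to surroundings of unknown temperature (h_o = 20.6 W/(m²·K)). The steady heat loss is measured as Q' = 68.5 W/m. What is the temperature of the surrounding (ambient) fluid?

Sum the resistances:
  R'_titanium = ln(0.00788/0.00725)/(2πk) = 0.08333/(2π·23.8) = 5.572×10^-4 m·K/W
  R'_rubber = ln(0.0114/0.00788)/(2πk) = 0.3693/(2π·0.135) = 0.4354 m·K/W
  R'_HDPE = ln(0.0171/0.0114)/(2πk) = 0.4055/(2π·0.470) = 0.1373 m·K/W
  R'_conv,out = 1/(2πr h) = 1/(2π·0.0171·20.6) = 0.4518 m·K/W
ΣR = 1.025 m·K/W
ΔT = Q'·ΣR = 68.5 × 1.025 = 70.21 K
Heat flows outward, so T_out = T_in − ΔT = 91 − 70.21 = 20.8 °C

T_out = 20.8 °C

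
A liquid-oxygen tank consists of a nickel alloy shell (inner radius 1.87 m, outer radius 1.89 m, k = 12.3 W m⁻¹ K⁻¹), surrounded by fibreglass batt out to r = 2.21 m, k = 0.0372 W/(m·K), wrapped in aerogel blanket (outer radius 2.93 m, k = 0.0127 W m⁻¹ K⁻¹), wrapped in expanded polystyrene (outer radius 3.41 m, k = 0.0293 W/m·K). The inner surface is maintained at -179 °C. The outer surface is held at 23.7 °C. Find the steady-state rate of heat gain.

Series thermal resistances, inner to outer:
  R_nickel alloy = (1/1.87 − 1/1.89)/(4πk) = 0.005659/(4π·12.3) = 3.661×10^-5 K/W
  R_fibreglass batt = (1/1.89 − 1/2.21)/(4πk) = 0.07661/(4π·0.0372) = 0.1639 K/W
  R_aerogel blanket = (1/2.21 − 1/2.93)/(4πk) = 0.1112/(4π·0.0127) = 0.6967 K/W
  R_expanded polystyrene = (1/2.93 − 1/3.41)/(4πk) = 0.04804/(4π·0.0293) = 0.1305 K/W
ΣR = 3.661×10^-5 + 0.1639 + 0.6967 + 0.1305 = 0.9911 K/W
Q = ΔT/ΣR = (-179 °C − 23.7 °C)/0.9911 = -205 W
(Negative Q ⇒ heat flows inward; heat gain = 205 W.)

Q = 205 W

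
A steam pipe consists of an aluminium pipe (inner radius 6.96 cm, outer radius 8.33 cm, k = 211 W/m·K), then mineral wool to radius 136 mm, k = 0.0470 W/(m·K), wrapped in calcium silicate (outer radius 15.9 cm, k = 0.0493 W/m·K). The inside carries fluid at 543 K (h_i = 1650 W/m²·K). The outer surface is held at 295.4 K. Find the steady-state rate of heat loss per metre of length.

Series thermal resistances, inner to outer:
  R'_conv,in = 1/(2πr h) = 1/(2π·0.0696·1650) = 0.001386 m·K/W
  R'_aluminium = ln(0.0833/0.0696)/(2πk) = 0.1797/(2π·211) = 1.355×10^-4 m·K/W
  R'_mineral wool = ln(0.136/0.0833)/(2πk) = 0.4902/(2π·0.0470) = 1.660 m·K/W
  R'_calcium silicate = ln(0.159/0.136)/(2πk) = 0.1562/(2π·0.0493) = 0.5044 m·K/W
ΣR = 0.001386 + 1.355×10^-4 + 1.660 + 0.5044 = 2.166 m·K/W
Q' = ΔT/ΣR = (543 K − 295.4 K)/2.166 = 114 W/m

Q' = 114 W/m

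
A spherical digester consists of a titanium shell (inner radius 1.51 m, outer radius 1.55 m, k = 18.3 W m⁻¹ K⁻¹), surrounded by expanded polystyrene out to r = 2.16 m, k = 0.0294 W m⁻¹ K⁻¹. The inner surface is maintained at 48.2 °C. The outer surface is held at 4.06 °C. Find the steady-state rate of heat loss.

Series thermal resistances, inner to outer:
  R_titanium = (1/1.51 − 1/1.55)/(4πk) = 0.01709/(4π·18.3) = 7.432×10^-5 K/W
  R_expanded polystyrene = (1/1.55 − 1/2.16)/(4πk) = 0.1822/(4π·0.0294) = 0.4932 K/W
ΣR = 7.432×10^-5 + 0.4932 = 0.4933 K/W
Q = ΔT/ΣR = (48.2 °C − 4.06 °C)/0.4933 = 89.5 W

Q = 89.5 W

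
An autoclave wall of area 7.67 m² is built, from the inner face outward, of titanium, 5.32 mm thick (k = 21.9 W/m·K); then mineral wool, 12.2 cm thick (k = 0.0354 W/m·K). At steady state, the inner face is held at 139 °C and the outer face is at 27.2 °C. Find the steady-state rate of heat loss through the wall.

Series thermal resistances, inner to outer:
  R_titanium = L/(kA) = 0.00532/(21.9·7.67) = 3.167×10^-5 K/W
  R_mineral wool = L/(kA) = 0.122/(0.0354·7.67) = 0.4493 K/W
ΣR = 3.167×10^-5 + 0.4493 = 0.4493 K/W
Q = ΔT/ΣR = (139 °C − 27.2 °C)/0.4493 = 249 W

Q = 249 W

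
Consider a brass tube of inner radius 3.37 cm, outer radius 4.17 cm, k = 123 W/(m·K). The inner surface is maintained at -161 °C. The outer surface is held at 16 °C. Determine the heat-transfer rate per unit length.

Q' = 2πk·ΔT/ln(r₂/r₁) = 2π × 123 × 177 / ln(0.0417/0.0337) = 6.42×10^5 W/m

Q' = 642 kW/m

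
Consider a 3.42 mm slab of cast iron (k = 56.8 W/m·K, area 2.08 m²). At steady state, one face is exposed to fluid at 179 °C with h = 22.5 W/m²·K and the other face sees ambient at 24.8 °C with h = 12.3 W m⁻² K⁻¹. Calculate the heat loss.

Resistance network (inner→outer):
  R_conv,in = 1/(hA) = 1/(22.5·2.08) = 0.02137 K/W
  R_cast iron = L/(kA) = 0.00342/(56.8·2.08) = 2.895×10^-5 K/W
  R_conv,out = 1/(hA) = 1/(12.3·2.08) = 0.03909 K/W
ΣR = 0.02137 + 2.895×10^-5 + 0.03909 = 0.06049 K/W
Q = ΔT/ΣR = (179 °C − 24.8 °C)/0.06049 = 2550 W

Q = 2550 W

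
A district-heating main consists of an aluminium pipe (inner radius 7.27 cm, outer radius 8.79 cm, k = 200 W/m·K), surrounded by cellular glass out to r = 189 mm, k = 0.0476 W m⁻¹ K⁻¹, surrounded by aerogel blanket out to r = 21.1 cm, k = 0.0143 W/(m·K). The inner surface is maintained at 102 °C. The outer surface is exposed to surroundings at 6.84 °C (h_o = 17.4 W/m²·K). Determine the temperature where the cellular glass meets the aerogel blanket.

Series thermal resistances, inner to outer:
  R'_aluminium = ln(0.0879/0.0727)/(2πk) = 0.1899/(2π·200) = 1.511×10^-4 m·K/W
  R'_cellular glass = ln(0.189/0.0879)/(2πk) = 0.7655/(2π·0.0476) = 2.560 m·K/W
  R'_aerogel blanket = ln(0.211/0.189)/(2πk) = 0.1101/(2π·0.0143) = 1.226 m·K/W
  R'_conv,out = 1/(2πr h) = 1/(2π·0.211·17.4) = 0.04335 m·K/W
ΣR = 1.511×10^-4 + 2.560 + 1.226 + 0.04335 = 3.830 m·K/W
Q' = ΔT/ΣR = (102 °C − 6.84 °C)/3.830 = 24.85 W/m
From the inner boundary to the cellular glass/aerogel blanket interface, ΣR_partial = 2.560 m·K/W.
T_interface = T_in − Q'·ΣR_partial = 102 °C − (24.85)(2.560) = 38.4 °C

T = 38.4 °C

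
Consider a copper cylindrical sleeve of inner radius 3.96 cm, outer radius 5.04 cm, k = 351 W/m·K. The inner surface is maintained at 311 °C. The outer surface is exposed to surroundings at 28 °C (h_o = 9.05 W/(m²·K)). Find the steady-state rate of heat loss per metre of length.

Series thermal resistances, inner to outer:
  R'_copper = ln(0.0504/0.0396)/(2πk) = 0.2412/(2π·351) = 1.094×10^-4 m·K/W
  R'_conv,out = 1/(2πr h) = 1/(2π·0.0504·9.05) = 0.3489 m·K/W
ΣR = 1.094×10^-4 + 0.3489 = 0.3490 m·K/W
Q' = ΔT/ΣR = (311 °C − 28 °C)/0.3490 = 811 W/m

Q' = 811 W/m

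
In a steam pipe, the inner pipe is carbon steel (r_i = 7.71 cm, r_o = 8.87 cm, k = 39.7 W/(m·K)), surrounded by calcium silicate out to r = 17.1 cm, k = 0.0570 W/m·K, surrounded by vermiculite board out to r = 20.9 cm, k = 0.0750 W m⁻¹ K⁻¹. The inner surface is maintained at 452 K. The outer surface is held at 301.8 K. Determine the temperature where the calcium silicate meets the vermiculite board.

T = 330.1 K

Series thermal resistances, inner to outer:
  R'_carbon steel = ln(0.0887/0.0771)/(2πk) = 0.1402/(2π·39.7) = 5.619×10^-4 m·K/W
  R'_calcium silicate = ln(0.171/0.0887)/(2πk) = 0.6564/(2π·0.0570) = 1.833 m·K/W
  R'_vermiculite board = ln(0.209/0.171)/(2πk) = 0.2007/(2π·0.0750) = 0.4258 m·K/W
ΣR = 5.619×10^-4 + 1.833 + 0.4258 = 2.259 m·K/W
Q' = ΔT/ΣR = (452 K − 301.8 K)/2.259 = 66.49 W/m
From the inner boundary to the calcium silicate/vermiculite board interface, ΣR_partial = 1.834 m·K/W.
T_interface = T_in − Q'·ΣR_partial = 452 K − (66.49)(1.834) = 330.1 K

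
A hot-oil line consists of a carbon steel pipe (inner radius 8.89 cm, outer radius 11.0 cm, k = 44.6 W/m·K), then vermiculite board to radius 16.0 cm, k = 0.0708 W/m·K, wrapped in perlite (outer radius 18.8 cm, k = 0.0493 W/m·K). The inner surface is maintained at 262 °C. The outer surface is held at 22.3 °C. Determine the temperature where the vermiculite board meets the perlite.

T = 114 °C

Treat each layer as a resistance in series:
  R'_carbon steel = ln(0.110/0.0889)/(2πk) = 0.2130/(2π·44.6) = 7.600×10^-4 m·K/W
  R'_vermiculite board = ln(0.160/0.110)/(2πk) = 0.3747/(2π·0.0708) = 0.8423 m·K/W
  R'_perlite = ln(0.188/0.160)/(2πk) = 0.1613/(2π·0.0493) = 0.5206 m·K/W
ΣR = 7.600×10^-4 + 0.8423 + 0.5206 = 1.364 m·K/W
Q' = ΔT/ΣR = (262 °C − 22.3 °C)/1.364 = 175.7 W/m
From the inner boundary to the vermiculite board/perlite interface, ΣR_partial = 0.8431 m·K/W.
T_interface = T_in − Q'·ΣR_partial = 262 °C − (175.7)(0.8431) = 114 °C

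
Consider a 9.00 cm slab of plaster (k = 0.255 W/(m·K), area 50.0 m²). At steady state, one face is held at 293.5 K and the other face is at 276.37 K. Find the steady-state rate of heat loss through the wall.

Q = kA·ΔT/L = 0.255 × 50.0 × |293.5 K − 276.37 K| / 0.0900 = 2430 W

Q = 2.43 kW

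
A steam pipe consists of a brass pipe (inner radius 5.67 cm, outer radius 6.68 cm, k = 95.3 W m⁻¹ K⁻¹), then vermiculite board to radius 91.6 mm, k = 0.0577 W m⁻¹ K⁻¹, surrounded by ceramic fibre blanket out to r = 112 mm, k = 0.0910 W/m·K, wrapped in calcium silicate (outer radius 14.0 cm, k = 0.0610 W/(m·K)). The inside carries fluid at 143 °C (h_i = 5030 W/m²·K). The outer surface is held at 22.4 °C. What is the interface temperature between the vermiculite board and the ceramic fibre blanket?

T = 84.8 °C

Resistance network (inner→outer):
  R'_conv,in = 1/(2πr h) = 1/(2π·0.0567·5030) = 5.580×10^-4 m·K/W
  R'_brass = ln(0.0668/0.0567)/(2πk) = 0.1639/(2π·95.3) = 2.738×10^-4 m·K/W
  R'_vermiculite board = ln(0.0916/0.0668)/(2πk) = 0.3157/(2π·0.0577) = 0.8709 m·K/W
  R'_ceramic fibre blanket = ln(0.112/0.0916)/(2πk) = 0.2011/(2π·0.0910) = 0.3517 m·K/W
  R'_calcium silicate = ln(0.140/0.112)/(2πk) = 0.2231/(2π·0.0610) = 0.5822 m·K/W
ΣR = 5.580×10^-4 + 2.738×10^-4 + 0.8709 + 0.3517 + 0.5822 = 1.806 m·K/W
Q' = ΔT/ΣR = (143 °C − 22.4 °C)/1.806 = 66.78 W/m
From the inner boundary to the vermiculite board/ceramic fibre blanket interface, ΣR_partial = 0.8717 m·K/W.
T_interface = T_in − Q'·ΣR_partial = 143 °C − (66.78)(0.8717) = 84.8 °C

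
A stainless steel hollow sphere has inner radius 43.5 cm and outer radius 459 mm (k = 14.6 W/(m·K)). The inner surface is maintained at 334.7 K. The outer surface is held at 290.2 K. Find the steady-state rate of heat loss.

Q = 4πk·ΔT/(1/r₁ − 1/r₂) = 4π × 14.6 × 44.5 / (1/0.435 − 1/0.459) = 67900 W

Q = 67900 W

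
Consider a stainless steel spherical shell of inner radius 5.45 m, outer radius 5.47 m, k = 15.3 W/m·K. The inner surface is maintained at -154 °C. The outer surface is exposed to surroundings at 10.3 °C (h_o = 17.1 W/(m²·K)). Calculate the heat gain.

Q = 1030 kW

Series thermal resistances, inner to outer:
  R_stainless steel = (1/5.45 − 1/5.47)/(4πk) = 6.709×10^-4/(4π·15.3) = 3.489×10^-6 K/W
  R_conv,out = 1/(4πr²h) = 1/(4π·5.47²·17.1) = 1.555×10^-4 K/W
ΣR = 3.489×10^-6 + 1.555×10^-4 = 1.590×10^-4 K/W
Q = ΔT/ΣR = (-154 °C − 10.3 °C)/1.590×10^-4 = -1.03×10^6 W
(Negative Q ⇒ heat flows inward; heat gain = 1.03×10^6 W.)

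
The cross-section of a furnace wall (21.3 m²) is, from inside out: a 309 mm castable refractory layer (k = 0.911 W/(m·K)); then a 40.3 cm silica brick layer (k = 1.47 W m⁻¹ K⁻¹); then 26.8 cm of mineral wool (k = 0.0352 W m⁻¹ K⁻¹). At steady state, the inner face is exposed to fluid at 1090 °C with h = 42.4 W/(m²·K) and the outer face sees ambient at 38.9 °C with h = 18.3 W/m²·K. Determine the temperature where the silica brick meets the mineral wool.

Treat each layer as a resistance in series:
  R_conv,in = 1/(hA) = 1/(42.4·21.3) = 0.001107 K/W
  R_castable refractory = L/(kA) = 0.309/(0.911·21.3) = 0.01592 K/W
  R_silica brick = L/(kA) = 0.403/(1.47·21.3) = 0.01287 K/W
  R_mineral wool = L/(kA) = 0.268/(0.0352·21.3) = 0.3574 K/W
  R_conv,out = 1/(hA) = 1/(18.3·21.3) = 0.002565 K/W
ΣR = 0.001107 + 0.01592 + 0.01287 + 0.3574 + 0.002565 = 0.3899 K/W
Q = ΔT/ΣR = (1090 °C − 38.9 °C)/0.3899 = 2696 W
From the inner boundary to the silica brick/mineral wool interface, ΣR_partial = 0.02990 K/W.
T_interface = T_in − Q·ΣR_partial = 1090 °C − (2696)(0.02990) = 1009 °C

T = 1009 °C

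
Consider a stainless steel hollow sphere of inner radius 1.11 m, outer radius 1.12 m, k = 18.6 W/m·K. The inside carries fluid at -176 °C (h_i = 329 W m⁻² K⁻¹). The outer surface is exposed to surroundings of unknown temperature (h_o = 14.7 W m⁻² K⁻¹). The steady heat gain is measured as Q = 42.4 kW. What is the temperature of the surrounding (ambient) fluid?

Sum the resistances:
  R_conv,in = 1/(4πr²h) = 1/(4π·1.11²·329) = 1.963×10^-4 K/W
  R_stainless steel = (1/1.11 − 1/1.12)/(4πk) = 0.008044/(4π·18.6) = 3.441×10^-5 K/W
  R_conv,out = 1/(4πr²h) = 1/(4π·1.12²·14.7) = 0.004316 K/W
ΣR = 0.004546 K/W
ΔT = Q·ΣR = 42400 × 0.004546 = 192.8 K
Heat flows inward, so T_out = T_in + ΔT = -176 + 192.8 = 16.8 °C

T_out = 16.8 °C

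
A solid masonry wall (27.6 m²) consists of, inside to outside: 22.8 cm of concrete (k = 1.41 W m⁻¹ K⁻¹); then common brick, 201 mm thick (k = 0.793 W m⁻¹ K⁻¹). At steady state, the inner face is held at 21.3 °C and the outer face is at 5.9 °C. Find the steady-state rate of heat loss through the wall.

Q = 1020 W

Treat each layer as a resistance in series:
  R_concrete = L/(kA) = 0.228/(1.41·27.6) = 0.005859 K/W
  R_common brick = L/(kA) = 0.201/(0.793·27.6) = 0.009184 K/W
ΣR = 0.005859 + 0.009184 = 0.01504 K/W
Q = ΔT/ΣR = (21.3 °C − 5.9 °C)/0.01504 = 1020 W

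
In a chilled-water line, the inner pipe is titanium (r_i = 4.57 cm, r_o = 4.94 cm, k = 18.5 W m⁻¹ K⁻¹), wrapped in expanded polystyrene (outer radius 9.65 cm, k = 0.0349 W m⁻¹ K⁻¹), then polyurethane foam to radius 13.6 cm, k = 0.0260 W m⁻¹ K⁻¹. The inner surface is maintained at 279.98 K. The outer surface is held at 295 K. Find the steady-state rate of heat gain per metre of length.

Q' = 2.91 W/m

Treat each layer as a resistance in series:
  R'_titanium = ln(0.0494/0.0457)/(2πk) = 0.07785/(2π·18.5) = 6.698×10^-4 m·K/W
  R'_expanded polystyrene = ln(0.0965/0.0494)/(2πk) = 0.6696/(2π·0.0349) = 3.054 m·K/W
  R'_polyurethane foam = ln(0.136/0.0965)/(2πk) = 0.3431/(2π·0.0260) = 2.100 m·K/W
ΣR = 6.698×10^-4 + 3.054 + 2.100 = 5.155 m·K/W
Q' = ΔT/ΣR = (279.98 K − 295 K)/5.155 = -2.91 W/m
(Negative Q' ⇒ heat flows inward; heat gain = 2.91 W/m.)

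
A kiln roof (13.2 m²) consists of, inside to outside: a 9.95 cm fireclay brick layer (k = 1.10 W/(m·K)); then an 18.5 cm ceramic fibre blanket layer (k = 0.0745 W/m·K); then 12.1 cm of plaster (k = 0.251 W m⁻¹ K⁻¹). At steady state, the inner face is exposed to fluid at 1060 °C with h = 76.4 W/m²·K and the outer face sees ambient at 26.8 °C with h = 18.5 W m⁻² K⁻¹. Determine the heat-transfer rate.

Q = 4.37 kW

Treat each layer as a resistance in series:
  R_conv,in = 1/(hA) = 1/(76.4·13.2) = 9.916×10^-4 K/W
  R_fireclay brick = L/(kA) = 0.0995/(1.10·13.2) = 0.006853 K/W
  R_ceramic fibre blanket = L/(kA) = 0.185/(0.0745·13.2) = 0.1881 K/W
  R_plaster = L/(kA) = 0.121/(0.251·13.2) = 0.03652 K/W
  R_conv,out = 1/(hA) = 1/(18.5·13.2) = 0.004095 K/W
ΣR = 9.916×10^-4 + 0.006853 + 0.1881 + 0.03652 + 0.004095 = 0.2366 K/W
Q = ΔT/ΣR = (1060 °C − 26.8 °C)/0.2366 = 4370 W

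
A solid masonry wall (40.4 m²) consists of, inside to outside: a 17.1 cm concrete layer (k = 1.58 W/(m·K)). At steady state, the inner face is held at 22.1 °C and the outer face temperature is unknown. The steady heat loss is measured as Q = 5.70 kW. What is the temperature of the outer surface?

Series resistances:
  R_concrete = L/(kA) = 0.171/(1.58·40.4) = 0.002679 K/W
ΣR = 0.002679 K/W
ΔT = Q·ΣR = 5700 × 0.002679 = 15.27 K
Heat flows outward, so T_out = T_in − ΔT = 22.1 − 15.27 = 6.83 °C

T_out = 6.83 °C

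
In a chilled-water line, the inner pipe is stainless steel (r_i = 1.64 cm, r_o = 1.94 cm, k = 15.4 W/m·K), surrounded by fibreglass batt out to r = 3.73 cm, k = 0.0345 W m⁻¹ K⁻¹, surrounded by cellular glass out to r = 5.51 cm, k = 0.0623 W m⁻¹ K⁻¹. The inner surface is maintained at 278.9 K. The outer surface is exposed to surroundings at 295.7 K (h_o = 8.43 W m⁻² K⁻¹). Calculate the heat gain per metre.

Q' = 3.86 W/m

Resistance network (inner→outer):
  R'_stainless steel = ln(0.0194/0.0164)/(2πk) = 0.1680/(2π·15.4) = 0.001736 m·K/W
  R'_fibreglass batt = ln(0.0373/0.0194)/(2πk) = 0.6537/(2π·0.0345) = 3.016 m·K/W
  R'_cellular glass = ln(0.0551/0.0373)/(2πk) = 0.3902/(2π·0.0623) = 0.9967 m·K/W
  R'_conv,out = 1/(2πr h) = 1/(2π·0.0551·8.43) = 0.3426 m·K/W
ΣR = 0.001736 + 3.016 + 0.9967 + 0.3426 = 4.357 m·K/W
Q' = ΔT/ΣR = (278.9 K − 295.7 K)/4.357 = -3.86 W/m
(Negative Q' ⇒ heat flows inward; heat gain = 3.86 W/m.)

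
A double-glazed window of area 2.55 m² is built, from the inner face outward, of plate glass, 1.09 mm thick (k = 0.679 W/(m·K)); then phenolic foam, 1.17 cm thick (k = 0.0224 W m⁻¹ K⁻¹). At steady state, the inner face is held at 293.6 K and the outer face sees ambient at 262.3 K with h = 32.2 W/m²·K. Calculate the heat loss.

Q = 144 W

Treat each layer as a resistance in series:
  R_plate glass = L/(kA) = 0.00109/(0.679·2.55) = 6.295×10^-4 K/W
  R_phenolic foam = L/(kA) = 0.0117/(0.0224·2.55) = 0.2048 K/W
  R_conv,out = 1/(hA) = 1/(32.2·2.55) = 0.01218 K/W
ΣR = 6.295×10^-4 + 0.2048 + 0.01218 = 0.2176 K/W
Q = ΔT/ΣR = (293.6 K − 262.3 K)/0.2176 = 144 W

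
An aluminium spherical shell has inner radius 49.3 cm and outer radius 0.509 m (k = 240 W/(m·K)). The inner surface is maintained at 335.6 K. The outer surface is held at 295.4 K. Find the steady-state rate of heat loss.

Q = 1900 kW

Q = 4πk·ΔT/(1/r₁ − 1/r₂) = 4π × 240 × 40.2 / (1/0.493 − 1/0.509) = 1.90×10^6 W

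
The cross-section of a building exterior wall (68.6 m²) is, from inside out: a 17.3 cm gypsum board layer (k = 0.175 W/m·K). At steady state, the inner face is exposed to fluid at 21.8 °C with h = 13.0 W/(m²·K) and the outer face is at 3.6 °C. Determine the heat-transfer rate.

Q = 1170 W

Series thermal resistances, inner to outer:
  R_conv,in = 1/(hA) = 1/(13.0·68.6) = 0.001121 K/W
  R_gypsum board = L/(kA) = 0.173/(0.175·68.6) = 0.01441 K/W
ΣR = 0.001121 + 0.01441 = 0.01553 K/W
Q = ΔT/ΣR = (21.8 °C − 3.6 °C)/0.01553 = 1170 W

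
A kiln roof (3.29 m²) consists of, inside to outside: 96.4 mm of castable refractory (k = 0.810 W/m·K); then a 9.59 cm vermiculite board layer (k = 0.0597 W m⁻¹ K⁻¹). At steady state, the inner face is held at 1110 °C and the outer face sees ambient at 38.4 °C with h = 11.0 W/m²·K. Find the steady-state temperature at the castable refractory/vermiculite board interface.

T = 1040 °C

Treat each layer as a resistance in series:
  R_castable refractory = L/(kA) = 0.0964/(0.810·3.29) = 0.03617 K/W
  R_vermiculite board = L/(kA) = 0.0959/(0.0597·3.29) = 0.4883 K/W
  R_conv,out = 1/(hA) = 1/(11.0·3.29) = 0.02763 K/W
ΣR = 0.03617 + 0.4883 + 0.02763 = 0.5521 K/W
Q = ΔT/ΣR = (1110 °C − 38.4 °C)/0.5521 = 1941 W
From the inner boundary to the castable refractory/vermiculite board interface, ΣR_partial = 0.03617 K/W.
T_interface = T_in − Q·ΣR_partial = 1110 °C − (1941)(0.03617) = 1040 °C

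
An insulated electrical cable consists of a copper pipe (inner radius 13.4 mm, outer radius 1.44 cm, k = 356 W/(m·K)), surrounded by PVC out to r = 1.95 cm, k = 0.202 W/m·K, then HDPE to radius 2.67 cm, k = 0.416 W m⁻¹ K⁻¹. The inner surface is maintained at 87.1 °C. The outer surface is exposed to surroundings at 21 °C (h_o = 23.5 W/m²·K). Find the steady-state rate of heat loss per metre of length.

Series thermal resistances, inner to outer:
  R'_copper = ln(0.0144/0.0134)/(2πk) = 0.07197/(2π·356) = 3.218×10^-5 m·K/W
  R'_PVC = ln(0.0195/0.0144)/(2πk) = 0.3032/(2π·0.202) = 0.2389 m·K/W
  R'_HDPE = ln(0.0267/0.0195)/(2πk) = 0.3142/(2π·0.416) = 0.1202 m·K/W
  R'_conv,out = 1/(2πr h) = 1/(2π·0.0267·23.5) = 0.2537 m·K/W
ΣR = 3.218×10^-5 + 0.2389 + 0.1202 + 0.2537 = 0.6128 m·K/W
Q' = ΔT/ΣR = (87.1 °C − 21 °C)/0.6128 = 108 W/m

Q' = 108 W/m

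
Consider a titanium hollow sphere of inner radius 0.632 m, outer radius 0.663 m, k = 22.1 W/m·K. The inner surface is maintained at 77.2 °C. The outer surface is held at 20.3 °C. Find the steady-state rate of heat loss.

Q = 214 kW

Q = 4πk·ΔT/(1/r₁ − 1/r₂) = 4π × 22.1 × 56.9 / (1/0.632 − 1/0.663) = 2.14×10^5 W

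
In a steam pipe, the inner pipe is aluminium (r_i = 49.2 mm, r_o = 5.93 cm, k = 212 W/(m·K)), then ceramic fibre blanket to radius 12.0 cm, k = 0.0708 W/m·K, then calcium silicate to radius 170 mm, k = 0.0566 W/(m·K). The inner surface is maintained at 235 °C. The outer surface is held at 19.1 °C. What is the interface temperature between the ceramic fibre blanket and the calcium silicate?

T = 102 °C

Treat each layer as a resistance in series:
  R'_aluminium = ln(0.0593/0.0492)/(2πk) = 0.1867/(2π·212) = 1.402×10^-4 m·K/W
  R'_ceramic fibre blanket = ln(0.120/0.0593)/(2πk) = 0.7049/(2π·0.0708) = 1.585 m·K/W
  R'_calcium silicate = ln(0.170/0.120)/(2πk) = 0.3483/(2π·0.0566) = 0.9794 m·K/W
ΣR = 1.402×10^-4 + 1.585 + 0.9794 = 2.565 m·K/W
Q' = ΔT/ΣR = (235 °C − 19.1 °C)/2.565 = 84.17 W/m
From the inner boundary to the ceramic fibre blanket/calcium silicate interface, ΣR_partial = 1.585 m·K/W.
T_interface = T_in − Q'·ΣR_partial = 235 °C − (84.17)(1.585) = 102 °C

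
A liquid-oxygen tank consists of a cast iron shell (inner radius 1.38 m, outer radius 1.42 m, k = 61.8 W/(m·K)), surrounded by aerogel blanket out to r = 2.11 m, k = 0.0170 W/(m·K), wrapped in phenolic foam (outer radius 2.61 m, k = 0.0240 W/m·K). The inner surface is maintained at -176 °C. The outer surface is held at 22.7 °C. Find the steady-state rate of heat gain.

Q = 144 W

Series thermal resistances, inner to outer:
  R_cast iron = (1/1.38 − 1/1.42)/(4πk) = 0.02041/(4π·61.8) = 2.628×10^-5 K/W
  R_aerogel blanket = (1/1.42 − 1/2.11)/(4πk) = 0.2303/(4π·0.0170) = 1.078 K/W
  R_phenolic foam = (1/2.11 − 1/2.61)/(4πk) = 0.09079/(4π·0.0240) = 0.3010 K/W
ΣR = 2.628×10^-5 + 1.078 + 0.3010 = 1.379 K/W
Q = ΔT/ΣR = (-176 °C − 22.7 °C)/1.379 = -144 W
(Negative Q ⇒ heat flows inward; heat gain = 144 W.)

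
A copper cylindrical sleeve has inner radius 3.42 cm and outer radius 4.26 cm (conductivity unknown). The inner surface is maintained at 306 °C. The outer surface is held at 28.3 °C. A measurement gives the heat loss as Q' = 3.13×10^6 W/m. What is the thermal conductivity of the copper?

ΣR = ΔT/Q' = |306 − 28.3|/3.13×10^6 = 8.872×10^-5 m·K/W
ln(r₂/r₁)/(2πk) = 8.872×10^-5 ⇒ k = 0.2196/(2π·8.872×10^-5) = 394 W/m·K

k = 394 W/m·K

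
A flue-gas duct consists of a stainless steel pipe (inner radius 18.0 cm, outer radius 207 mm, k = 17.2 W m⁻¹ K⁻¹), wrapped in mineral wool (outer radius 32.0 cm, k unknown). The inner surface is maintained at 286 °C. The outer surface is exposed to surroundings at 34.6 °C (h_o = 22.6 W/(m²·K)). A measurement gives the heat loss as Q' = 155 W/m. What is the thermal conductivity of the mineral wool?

k = 0.0434 W/m·K

ΣR = ΔT/Q' = |286 − 34.6|/155 = 1.622 m·K/W
Known resistances:
  R'_stainless steel = ln(0.207/0.180)/(2πk) = 0.1398/(2π·17.2) = 0.001293 m·K/W
  R'_conv,out = 1/(2πr h) = 1/(2π·0.320·22.6) = 0.02201 m·K/W
R_mineral wool = ΣR − ΣR_known = 1.622 − 0.02330 = 1.599 m·K/W
ln(r₂/r₁)/(2πk) = 1.599 ⇒ k = 0.4356/(2π·1.599) = 0.0434 W/m·K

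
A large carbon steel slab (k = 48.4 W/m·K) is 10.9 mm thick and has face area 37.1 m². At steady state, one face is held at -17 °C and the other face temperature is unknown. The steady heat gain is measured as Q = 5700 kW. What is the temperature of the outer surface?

Sum the resistances:
  R_carbon steel = L/(kA) = 0.0109/(48.4·37.1) = 6.070×10^-6 K/W
ΣR = 6.070×10^-6 K/W
ΔT = Q·ΣR = 5.70×10^6 × 6.070×10^-6 = 34.60 K
Heat flows inward, so T_out = T_in + ΔT = -17 + 34.60 = 17.6 °C

T_out = 17.6 °C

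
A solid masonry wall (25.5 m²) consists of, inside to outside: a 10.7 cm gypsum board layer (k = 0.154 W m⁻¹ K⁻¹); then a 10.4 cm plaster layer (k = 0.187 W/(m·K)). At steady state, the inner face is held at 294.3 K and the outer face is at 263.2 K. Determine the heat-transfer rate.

Q = 634 W

Treat each layer as a resistance in series:
  R_gypsum board = L/(kA) = 0.107/(0.154·25.5) = 0.02725 K/W
  R_plaster = L/(kA) = 0.104/(0.187·25.5) = 0.02181 K/W
ΣR = 0.02725 + 0.02181 = 0.04906 K/W
Q = ΔT/ΣR = (294.3 K − 263.2 K)/0.04906 = 634 W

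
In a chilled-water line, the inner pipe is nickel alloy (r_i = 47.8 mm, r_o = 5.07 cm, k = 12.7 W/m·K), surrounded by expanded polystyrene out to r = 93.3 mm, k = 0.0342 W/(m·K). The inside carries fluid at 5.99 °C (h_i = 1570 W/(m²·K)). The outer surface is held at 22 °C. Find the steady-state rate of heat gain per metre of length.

Treat each layer as a resistance in series:
  R'_conv,in = 1/(2πr h) = 1/(2π·0.0478·1570) = 0.002121 m·K/W
  R'_nickel alloy = ln(0.0507/0.0478)/(2πk) = 0.05890/(2π·12.7) = 7.381×10^-4 m·K/W
  R'_expanded polystyrene = ln(0.0933/0.0507)/(2πk) = 0.6099/(2π·0.0342) = 2.838 m·K/W
ΣR = 0.002121 + 7.381×10^-4 + 2.838 = 2.841 m·K/W
Q' = ΔT/ΣR = (5.99 °C − 22 °C)/2.841 = -5.64 W/m
(Negative Q' ⇒ heat flows inward; heat gain = 5.64 W/m.)

Q' = 5.64 W/m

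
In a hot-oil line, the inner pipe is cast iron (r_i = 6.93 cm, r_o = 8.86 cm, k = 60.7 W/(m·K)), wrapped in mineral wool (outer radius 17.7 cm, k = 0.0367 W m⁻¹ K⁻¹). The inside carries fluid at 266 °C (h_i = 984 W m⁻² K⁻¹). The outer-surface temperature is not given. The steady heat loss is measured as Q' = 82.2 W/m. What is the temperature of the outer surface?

Sum the resistances:
  R'_conv,in = 1/(2πr h) = 1/(2π·0.0693·984) = 0.002334 m·K/W
  R'_cast iron = ln(0.0886/0.0693)/(2πk) = 0.2457/(2π·60.7) = 6.442×10^-4 m·K/W
  R'_mineral wool = ln(0.177/0.0886)/(2πk) = 0.6920/(2π·0.0367) = 3.001 m·K/W
ΣR = 3.004 m·K/W
ΔT = Q'·ΣR = 82.2 × 3.004 = 246.9 K
Heat flows outward, so T_out = T_in − ΔT = 266 − 246.9 = 19.1 °C

T_out = 19.1 °C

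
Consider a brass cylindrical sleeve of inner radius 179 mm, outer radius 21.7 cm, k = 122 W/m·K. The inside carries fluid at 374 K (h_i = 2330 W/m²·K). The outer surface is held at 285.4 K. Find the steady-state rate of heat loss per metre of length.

Q' = 140 kW/m

Treat each layer as a resistance in series:
  R'_conv,in = 1/(2πr h) = 1/(2π·0.179·2330) = 3.816×10^-4 m·K/W
  R'_brass = ln(0.217/0.179)/(2πk) = 0.1925/(2π·122) = 2.511×10^-4 m·K/W
ΣR = 3.816×10^-4 + 2.511×10^-4 = 6.327×10^-4 m·K/W
Q' = ΔT/ΣR = (374 K − 285.4 K)/6.327×10^-4 = 1.40×10^5 W/m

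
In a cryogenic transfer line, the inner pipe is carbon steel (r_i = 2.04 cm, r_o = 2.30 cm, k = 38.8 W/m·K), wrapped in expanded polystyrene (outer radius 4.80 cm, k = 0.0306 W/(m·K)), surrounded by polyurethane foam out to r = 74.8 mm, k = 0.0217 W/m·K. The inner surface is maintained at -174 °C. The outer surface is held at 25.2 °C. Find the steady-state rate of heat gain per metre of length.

Q' = 28.1 W/m

Series thermal resistances, inner to outer:
  R'_carbon steel = ln(0.0230/0.0204)/(2πk) = 0.1200/(2π·38.8) = 4.921×10^-4 m·K/W
  R'_expanded polystyrene = ln(0.0480/0.0230)/(2πk) = 0.7357/(2π·0.0306) = 3.827 m·K/W
  R'_polyurethane foam = ln(0.0748/0.0480)/(2πk) = 0.4436/(2π·0.0217) = 3.254 m·K/W
ΣR = 4.921×10^-4 + 3.827 + 3.254 = 7.081 m·K/W
Q' = ΔT/ΣR = (-174 °C − 25.2 °C)/7.081 = -28.1 W/m
(Negative Q' ⇒ heat flows inward; heat gain = 28.1 W/m.)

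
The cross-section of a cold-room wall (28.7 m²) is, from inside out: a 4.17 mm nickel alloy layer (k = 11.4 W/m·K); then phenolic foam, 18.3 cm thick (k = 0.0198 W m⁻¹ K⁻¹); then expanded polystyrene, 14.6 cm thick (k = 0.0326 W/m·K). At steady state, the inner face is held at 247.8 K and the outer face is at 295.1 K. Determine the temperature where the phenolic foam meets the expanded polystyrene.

Resistance network (inner→outer):
  R_nickel alloy = L/(kA) = 0.00417/(11.4·28.7) = 1.275×10^-5 K/W
  R_phenolic foam = L/(kA) = 0.183/(0.0198·28.7) = 0.3220 K/W
  R_expanded polystyrene = L/(kA) = 0.146/(0.0326·28.7) = 0.1560 K/W
ΣR = 1.275×10^-5 + 0.3220 + 0.1560 = 0.4780 K/W
Q = ΔT/ΣR = (247.8 K − 295.1 K)/0.4780 = -98.95 W
From the inner boundary to the phenolic foam/expanded polystyrene interface, ΣR_partial = 0.3220 K/W.
T_interface = T_in − Q·ΣR_partial = 247.8 K − (-98.95)(0.3220) = 279.66 K

T = 279.66 K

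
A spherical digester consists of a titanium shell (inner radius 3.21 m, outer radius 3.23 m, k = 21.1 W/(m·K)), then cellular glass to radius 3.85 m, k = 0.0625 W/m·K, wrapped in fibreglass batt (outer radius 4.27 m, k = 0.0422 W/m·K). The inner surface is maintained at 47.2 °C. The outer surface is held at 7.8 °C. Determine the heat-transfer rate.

Q = 353 W

Treat each layer as a resistance in series:
  R_titanium = (1/3.21 − 1/3.23)/(4πk) = 0.001929/(4π·21.1) = 7.275×10^-6 K/W
  R_cellular glass = (1/3.23 − 1/3.85)/(4πk) = 0.04986/(4π·0.0625) = 0.06348 K/W
  R_fibreglass batt = (1/3.85 − 1/4.27)/(4πk) = 0.02555/(4π·0.0422) = 0.04818 K/W
ΣR = 7.275×10^-6 + 0.06348 + 0.04818 = 0.1117 K/W
Q = ΔT/ΣR = (47.2 °C − 7.8 °C)/0.1117 = 353 W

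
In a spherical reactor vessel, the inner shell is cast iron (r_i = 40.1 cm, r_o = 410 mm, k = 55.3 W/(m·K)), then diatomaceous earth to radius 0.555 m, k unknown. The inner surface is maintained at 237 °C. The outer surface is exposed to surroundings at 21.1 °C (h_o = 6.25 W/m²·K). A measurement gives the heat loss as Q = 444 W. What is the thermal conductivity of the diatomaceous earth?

k = 0.114 W/m·K

ΣR = ΔT/Q = |237 − 21.1|/444 = 0.4863 K/W
Known resistances:
  R_cast iron = (1/0.401 − 1/0.410)/(4πk) = 0.05474/(4π·55.3) = 7.877×10^-5 K/W
  R_conv,out = 1/(4πr²h) = 1/(4π·0.555²·6.25) = 0.04134 K/W
R_diatomaceous earth = ΣR − ΣR_known = 0.4863 − 0.04142 = 0.4449 K/W
(1/r₁−1/r₂)/(4πk) = 0.4449 ⇒ k = 0.6372/(4π·0.4449) = 0.114 W/m·K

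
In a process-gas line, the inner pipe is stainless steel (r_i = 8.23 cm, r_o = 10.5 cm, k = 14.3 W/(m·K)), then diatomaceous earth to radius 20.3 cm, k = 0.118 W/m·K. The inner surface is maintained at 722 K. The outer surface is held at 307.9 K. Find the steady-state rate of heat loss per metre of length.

Resistance network (inner→outer):
  R'_stainless steel = ln(0.105/0.0823)/(2πk) = 0.2436/(2π·14.3) = 0.002711 m·K/W
  R'_diatomaceous earth = ln(0.203/0.105)/(2πk) = 0.6592/(2π·0.118) = 0.8892 m·K/W
ΣR = 0.002711 + 0.8892 = 0.8919 m·K/W
Q' = ΔT/ΣR = (722 K − 307.9 K)/0.8919 = 464 W/m

Q' = 464 W/m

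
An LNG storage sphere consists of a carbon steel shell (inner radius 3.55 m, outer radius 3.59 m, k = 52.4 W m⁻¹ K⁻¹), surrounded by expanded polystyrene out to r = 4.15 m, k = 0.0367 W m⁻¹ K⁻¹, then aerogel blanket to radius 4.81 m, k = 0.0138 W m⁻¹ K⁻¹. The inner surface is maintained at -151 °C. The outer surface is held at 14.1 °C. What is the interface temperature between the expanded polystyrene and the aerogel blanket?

Series thermal resistances, inner to outer:
  R_carbon steel = (1/3.55 − 1/3.59)/(4πk) = 0.003139/(4π·52.4) = 4.766×10^-6 K/W
  R_expanded polystyrene = (1/3.59 − 1/4.15)/(4πk) = 0.03759/(4π·0.0367) = 0.08150 K/W
  R_aerogel blanket = (1/4.15 − 1/4.81)/(4πk) = 0.03306/(4π·0.0138) = 0.1907 K/W
ΣR = 4.766×10^-6 + 0.08150 + 0.1907 = 0.2722 K/W
Q = ΔT/ΣR = (-151 °C − 14.1 °C)/0.2722 = -606.5 W
From the inner boundary to the expanded polystyrene/aerogel blanket interface, ΣR_partial = 0.08150 K/W.
T_interface = T_in − Q·ΣR_partial = -151 °C − (-606.5)(0.08150) = -102 °C

T = -102 °C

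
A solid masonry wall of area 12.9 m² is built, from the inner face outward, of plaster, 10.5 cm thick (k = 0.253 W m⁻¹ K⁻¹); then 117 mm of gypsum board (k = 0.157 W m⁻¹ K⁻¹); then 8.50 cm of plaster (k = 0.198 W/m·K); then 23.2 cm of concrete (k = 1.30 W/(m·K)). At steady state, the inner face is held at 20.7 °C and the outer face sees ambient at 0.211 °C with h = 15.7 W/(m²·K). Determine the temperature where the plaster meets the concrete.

T = 2.92 °C

Series thermal resistances, inner to outer:
  R_plaster = L/(kA) = 0.105/(0.253·12.9) = 0.03217 K/W
  R_gypsum board = L/(kA) = 0.117/(0.157·12.9) = 0.05777 K/W
  R_plaster = L/(kA) = 0.0850/(0.198·12.9) = 0.03328 K/W
  R_concrete = L/(kA) = 0.232/(1.30·12.9) = 0.01383 K/W
  R_conv,out = 1/(hA) = 1/(15.7·12.9) = 0.004938 K/W
ΣR = 0.03217 + 0.05777 + 0.03328 + 0.01383 + 0.004938 = 0.1420 K/W
Q = ΔT/ΣR = (20.7 °C − 0.211 °C)/0.1420 = 144.3 W
From the inner boundary to the plaster/concrete interface, ΣR_partial = 0.1232 K/W.
T_interface = T_in − Q·ΣR_partial = 20.7 °C − (144.3)(0.1232) = 2.92 °C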